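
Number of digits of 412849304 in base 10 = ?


412849304 has 9 digits in base 10
floor(log10(412849304)) + 1 = floor(8.6158) + 1 = 9

9 digits (base 10)


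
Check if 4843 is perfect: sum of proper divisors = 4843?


Proper divisors of 4843: 1, 29, 167
Sum = 1 + 29 + 167 = 197

No, 4843 is not perfect (197 ≠ 4843)


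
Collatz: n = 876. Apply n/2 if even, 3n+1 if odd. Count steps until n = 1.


876 → 438 → 219 → 658 → 329 → 988 → 494 → 247 → 742 → 371 → 1114 → 557 → 1672 → 836 → 418 → 209 → 628 → 314 → 157 → 472 → 236 → 118 → 59 → 178 → 89 → 268 → 134 → 67 → 202 → 101 → 304 → 152 → 76 → 38 → 19 → 58 → 29 → 88 → 44 → 22 → 11 → 34 → 17 → 52 → 26 → 13 → 40 → 20 → 10 → 5 → 16 → 8 → 4 → 2 → 1
Total steps = 54

54 steps


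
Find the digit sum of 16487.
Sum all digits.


1 + 6 + 4 + 8 + 7 = 26


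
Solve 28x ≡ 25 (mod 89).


GCD(28, 89) = 1, unique solution
a^(-1) mod 89 = 35
x = 35 * 25 mod 89 = 74

x ≡ 74 (mod 89)


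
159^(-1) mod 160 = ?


Use the extended Euclidean algorithm on (160, 159); each row r = 160*s + 159*t:
r=160, s=1, t=0
r=159, s=0, t=1
q=1: r=1, s=1, t=-1   [160*(1) + 159*(-1) = 1]
q=159: r=0, s=-159, t=160   [160*(-159) + 159*(160) = 0]
GCD = 1 with t = -1, so 159*(-1) ≡ 1 (mod 160)
Inverse = -1 mod 160 = 159
Check: 159 * 159 = 25281 ≡ 1 (mod 160)

159^(-1) ≡ 159 (mod 160)


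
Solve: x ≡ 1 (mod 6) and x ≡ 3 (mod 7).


M = 6*7 = 42
M1 = M/6 = 7, M2 = M/7 = 6
M1^(-1) mod 6 = 1, M2^(-1) mod 7 = 6
x = 1*7*1 + 3*6*6 = 115
115 mod 42 = 31
Check: 31 mod 6 = 1 ✓, 31 mod 7 = 3 ✓

x ≡ 31 (mod 42)


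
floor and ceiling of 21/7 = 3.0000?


21/7 = 3.0000
floor = 3
ceil = 3

floor = 3, ceil = 3


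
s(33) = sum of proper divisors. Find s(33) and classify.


Proper divisors: 1, 3, 11
Sum = 1 + 3 + 11 = 15
15 < 33 → deficient

s(33) = 15 (deficient)


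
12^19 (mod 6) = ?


12^1 mod 6 = 0
12^2 mod 6 = 0
12^3 mod 6 = 0
12^4 mod 6 = 0
12^5 mod 6 = 0
12^6 mod 6 = 0
12^7 mod 6 = 0
12^8 mod 6 = 0
12^9 mod 6 = 0
12^10 mod 6 = 0
12^11 mod 6 = 0
12^12 mod 6 = 0
12^13 mod 6 = 0
12^14 mod 6 = 0
12^15 mod 6 = 0
12^16 mod 6 = 0
12^17 mod 6 = 0
12^18 mod 6 = 0
12^19 mod 6 = 0


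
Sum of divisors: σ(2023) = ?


Divisors of 2023: 1, 7, 17, 119, 289, 2023
Sum = 1 + 7 + 17 + 119 + 289 + 2023 = 2456

σ(2023) = 2456


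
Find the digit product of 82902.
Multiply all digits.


8 × 2 × 9 × 0 × 2 = 0


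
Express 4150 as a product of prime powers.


4150 / 2 = 2075
2075 / 5 = 415
415 / 5 = 83
83 / 83 = 1
4150 = 2 × 5^2 × 83


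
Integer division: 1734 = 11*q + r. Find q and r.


1734 = 11 * 157 + 7
Check: 1727 + 7 = 1734

q = 157, r = 7


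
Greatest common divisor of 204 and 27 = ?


204 = 7 * 27 + 15
27 = 1 * 15 + 12
15 = 1 * 12 + 3
12 = 4 * 3 + 0
GCD = 3


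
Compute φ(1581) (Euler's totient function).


1581 = 3 × 17 × 31
Prime factors: 3, 17, 31
φ(1581) = 1581 × (1-1/3) × (1-1/17) × (1-1/31)
= 1581 × 2/3 × 16/17 × 30/31 = 960

φ(1581) = 960


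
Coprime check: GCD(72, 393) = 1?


Euclidean algorithm:
393 = 5 * 72 + 33
72 = 2 * 33 + 6
33 = 5 * 6 + 3
6 = 2 * 3 + 0
GCD(72, 393) = 3

No, not coprime (GCD = 3)


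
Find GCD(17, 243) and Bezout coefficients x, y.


Tabular extended Euclidean (each row: r = 17*s + 243*t):
r=17, s=1, t=0
r=243, s=0, t=1
q=0: r=17, s=1, t=0   [17*(1) + 243*(0) = 17]
q=14: r=5, s=-14, t=1   [17*(-14) + 243*(1) = 5]
q=3: r=2, s=43, t=-3   [17*(43) + 243*(-3) = 2]
q=2: r=1, s=-100, t=7   [17*(-100) + 243*(7) = 1]
q=2: r=0, s=243, t=-17   [17*(243) + 243*(-17) = 0]
GCD = 1; from the row with r=1: x=-100, y=7
Check: 17*(-100) + 243*(7) = -1700 + 1701 = 1

GCD = 1, x = -100, y = 7


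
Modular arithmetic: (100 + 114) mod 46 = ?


100 + 114 = 214
214 mod 46 = 30


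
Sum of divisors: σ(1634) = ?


Divisors of 1634: 1, 2, 19, 38, 43, 86, 817, 1634
Sum = 1 + 2 + 19 + 38 + 43 + 86 + 817 + 1634 = 2640

σ(1634) = 2640


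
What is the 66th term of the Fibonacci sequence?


Sequence: 1, 1, 2, 3, 5, 8, 13, 21, 34, 55, 89, 144, 233, 377, 610, 987, 1597, 2584, 4181, 6765, 10946, 17711, 28657, 46368, 75025, 121393, 196418, 317811, 514229, 832040, 1346269, 2178309, 3524578, 5702887, 9227465, 14930352, 24157817, 39088169, 63245986, 102334155, 165580141, 267914296, 433494437, 701408733, 1134903170, 1836311903, 2971215073, 4807526976, 7778742049, 12586269025, 20365011074, 32951280099, 53316291173, 86267571272, 139583862445, 225851433717, 365435296162, 591286729879, 956722026041, 1548008755920, 2504730781961, 4052739537881, 6557470319842, 10610209857723, 17167680177565, 27777890035288
F(66) = 27777890035288


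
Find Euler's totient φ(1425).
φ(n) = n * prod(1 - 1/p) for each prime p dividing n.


1425 = 3 × 5^2 × 19
Prime factors: 3, 5, 19
φ(1425) = 1425 × (1-1/3) × (1-1/5) × (1-1/19)
= 1425 × 2/3 × 4/5 × 18/19 = 720

φ(1425) = 720


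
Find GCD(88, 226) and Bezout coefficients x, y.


Tabular extended Euclidean (each row: r = 88*s + 226*t):
r=88, s=1, t=0
r=226, s=0, t=1
q=0: r=88, s=1, t=0   [88*(1) + 226*(0) = 88]
q=2: r=50, s=-2, t=1   [88*(-2) + 226*(1) = 50]
q=1: r=38, s=3, t=-1   [88*(3) + 226*(-1) = 38]
q=1: r=12, s=-5, t=2   [88*(-5) + 226*(2) = 12]
q=3: r=2, s=18, t=-7   [88*(18) + 226*(-7) = 2]
q=6: r=0, s=-113, t=44   [88*(-113) + 226*(44) = 0]
GCD = 2; from the row with r=2: x=18, y=-7
Check: 88*(18) + 226*(-7) = 1584 - 1582 = 2

GCD = 2, x = 18, y = -7


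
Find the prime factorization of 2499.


2499 / 3 = 833
833 / 7 = 119
119 / 7 = 17
17 / 17 = 1
2499 = 3 × 7^2 × 17


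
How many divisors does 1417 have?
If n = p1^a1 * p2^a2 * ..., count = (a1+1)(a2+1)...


1417 = 13^1 × 109^1
d(1417) = (1+1) × (1+1) = 4

4 divisors


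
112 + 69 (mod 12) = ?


112 + 69 = 181
181 mod 12 = 1


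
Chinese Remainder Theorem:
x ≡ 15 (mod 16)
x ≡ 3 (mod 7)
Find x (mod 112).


M = 16*7 = 112
M1 = M/16 = 7, M2 = M/7 = 16
M1^(-1) mod 16 = 7, M2^(-1) mod 7 = 4
x = 15*7*7 + 3*16*4 = 927
927 mod 112 = 31
Check: 31 mod 16 = 15 ✓, 31 mod 7 = 3 ✓

x ≡ 31 (mod 112)


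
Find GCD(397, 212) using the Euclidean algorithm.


397 = 1 * 212 + 185
212 = 1 * 185 + 27
185 = 6 * 27 + 23
27 = 1 * 23 + 4
23 = 5 * 4 + 3
4 = 1 * 3 + 1
3 = 3 * 1 + 0
GCD = 1


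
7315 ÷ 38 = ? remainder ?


7315 = 38 * 192 + 19
Check: 7296 + 19 = 7315

q = 192, r = 19


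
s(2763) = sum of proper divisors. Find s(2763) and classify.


Proper divisors: 1, 3, 9, 307, 921
Sum = 1 + 3 + 9 + 307 + 921 = 1241
1241 < 2763 → deficient

s(2763) = 1241 (deficient)


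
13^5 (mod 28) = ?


13^1 mod 28 = 13
13^2 mod 28 = 1
13^3 mod 28 = 13
13^4 mod 28 = 1
13^5 mod 28 = 13


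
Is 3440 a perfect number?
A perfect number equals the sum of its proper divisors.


Proper divisors of 3440: 1, 2, 4, 5, 8, 10, 16, 20, 40, 43, 80, 86, 172, 215, 344, 430, 688, 860, 1720
Sum = 1 + 2 + 4 + 5 + 8 + 10 + 16 + 20 + 40 + 43 + 80 + 86 + 172 + 215 + 344 + 430 + 688 + 860 + 1720 = 4744

No, 3440 is not perfect (4744 ≠ 3440)


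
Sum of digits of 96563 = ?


9 + 6 + 5 + 6 + 3 = 29


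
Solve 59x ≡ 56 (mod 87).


GCD(59, 87) = 1, unique solution
a^(-1) mod 87 = 59
x = 59 * 56 mod 87 = 85

x ≡ 85 (mod 87)


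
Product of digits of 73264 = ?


7 × 3 × 2 × 6 × 4 = 1008


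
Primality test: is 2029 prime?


Check divisors up to sqrt(2029) = 45.0444
No divisors found.
2029 is prime.

Yes, 2029 is prime


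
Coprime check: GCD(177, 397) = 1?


Euclidean algorithm:
397 = 2 * 177 + 43
177 = 4 * 43 + 5
43 = 8 * 5 + 3
5 = 1 * 3 + 2
3 = 1 * 2 + 1
2 = 2 * 1 + 0
GCD(177, 397) = 1

Yes, coprime (GCD = 1)


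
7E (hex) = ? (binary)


7E (base 16) = 126 (decimal)
126 (decimal) = 1111110 (base 2)


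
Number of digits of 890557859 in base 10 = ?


890557859 has 9 digits in base 10
floor(log10(890557859)) + 1 = floor(8.9497) + 1 = 9

9 digits (base 10)


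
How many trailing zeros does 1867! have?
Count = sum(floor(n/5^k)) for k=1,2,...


floor(1867/5) = 373
floor(1867/25) = 74
floor(1867/125) = 14
floor(1867/625) = 2
Total = 463

463 trailing zeros


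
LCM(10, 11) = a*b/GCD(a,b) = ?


GCD(10, 11) = 1
LCM = 10*11/1 = 110/1 = 110

LCM = 110


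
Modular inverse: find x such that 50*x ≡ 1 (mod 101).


Use the extended Euclidean algorithm on (101, 50); each row r = 101*s + 50*t:
r=101, s=1, t=0
r=50, s=0, t=1
q=2: r=1, s=1, t=-2   [101*(1) + 50*(-2) = 1]
q=50: r=0, s=-50, t=101   [101*(-50) + 50*(101) = 0]
GCD = 1 with t = -2, so 50*(-2) ≡ 1 (mod 101)
Inverse = -2 mod 101 = 99
Check: 50 * 99 = 4950 ≡ 1 (mod 101)

50^(-1) ≡ 99 (mod 101)


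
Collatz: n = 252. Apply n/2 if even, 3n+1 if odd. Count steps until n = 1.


252 → 126 → 63 → 190 → 95 → 286 → 143 → 430 → 215 → 646 → 323 → 970 → 485 → 1456 → 728 → 364 → 182 → 91 → 274 → 137 → 412 → 206 → 103 → 310 → 155 → 466 → 233 → 700 → 350 → 175 → 526 → 263 → 790 → 395 → 1186 → 593 → 1780 → 890 → 445 → 1336 → 668 → 334 → 167 → 502 → 251 → 754 → 377 → 1132 → 566 → 283 → 850 → 425 → 1276 → 638 → 319 → 958 → 479 → 1438 → 719 → 2158 → 1079 → 3238 → 1619 → 4858 → 2429 → 7288 → 3644 → 1822 → 911 → 2734 → 1367 → 4102 → 2051 → 6154 → 3077 → 9232 → 4616 → 2308 → 1154 → 577 → 1732 → 866 → 433 → 1300 → 650 → 325 → 976 → 488 → 244 → 122 → 61 → 184 → 92 → 46 → 23 → 70 → 35 → 106 → 53 → 160 → 80 → 40 → 20 → 10 → 5 → 16 → 8 → 4 → 2 → 1
Total steps = 109

109 steps


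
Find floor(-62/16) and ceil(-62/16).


-62/16 = -3.8750
floor = -4
ceil = -3

floor = -4, ceil = -3


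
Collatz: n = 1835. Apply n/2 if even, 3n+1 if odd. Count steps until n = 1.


1835 → 5506 → 2753 → 8260 → 4130 → 2065 → 6196 → 3098 → 1549 → 4648 → 2324 → 1162 → 581 → 1744 → 872 → 436 → 218 → 109 → 328 → 164 → 82 → 41 → 124 → 62 → 31 → 94 → 47 → 142 → 71 → 214 → 107 → 322 → 161 → 484 → 242 → 121 → 364 → 182 → 91 → 274 → 137 → 412 → 206 → 103 → 310 → 155 → 466 → 233 → 700 → 350 → 175 → 526 → 263 → 790 → 395 → 1186 → 593 → 1780 → 890 → 445 → 1336 → 668 → 334 → 167 → 502 → 251 → 754 → 377 → 1132 → 566 → 283 → 850 → 425 → 1276 → 638 → 319 → 958 → 479 → 1438 → 719 → 2158 → 1079 → 3238 → 1619 → 4858 → 2429 → 7288 → 3644 → 1822 → 911 → 2734 → 1367 → 4102 → 2051 → 6154 → 3077 → 9232 → 4616 → 2308 → 1154 → 577 → 1732 → 866 → 433 → 1300 → 650 → 325 → 976 → 488 → 244 → 122 → 61 → 184 → 92 → 46 → 23 → 70 → 35 → 106 → 53 → 160 → 80 → 40 → 20 → 10 → 5 → 16 → 8 → 4 → 2 → 1
Total steps = 130

130 steps


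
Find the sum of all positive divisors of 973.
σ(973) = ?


Divisors of 973: 1, 7, 139, 973
Sum = 1 + 7 + 139 + 973 = 1120

σ(973) = 1120


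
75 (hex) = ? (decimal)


75 (base 16) = 117 (decimal)
117 (decimal) = 117 (base 10)


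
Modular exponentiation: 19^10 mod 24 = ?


19^1 mod 24 = 19
19^2 mod 24 = 1
19^3 mod 24 = 19
19^4 mod 24 = 1
19^5 mod 24 = 19
19^6 mod 24 = 1
19^7 mod 24 = 19
19^8 mod 24 = 1
19^9 mod 24 = 19
19^10 mod 24 = 1


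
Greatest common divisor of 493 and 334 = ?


493 = 1 * 334 + 159
334 = 2 * 159 + 16
159 = 9 * 16 + 15
16 = 1 * 15 + 1
15 = 15 * 1 + 0
GCD = 1


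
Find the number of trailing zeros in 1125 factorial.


floor(1125/5) = 225
floor(1125/25) = 45
floor(1125/125) = 9
floor(1125/625) = 1
Total = 280

280 trailing zeros


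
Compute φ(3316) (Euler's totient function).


3316 = 2^2 × 829
Prime factors: 2, 829
φ(3316) = 3316 × (1-1/2) × (1-1/829)
= 3316 × 1/2 × 828/829 = 1656

φ(3316) = 1656


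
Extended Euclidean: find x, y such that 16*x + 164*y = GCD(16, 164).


Tabular extended Euclidean (each row: r = 16*s + 164*t):
r=16, s=1, t=0
r=164, s=0, t=1
q=0: r=16, s=1, t=0   [16*(1) + 164*(0) = 16]
q=10: r=4, s=-10, t=1   [16*(-10) + 164*(1) = 4]
q=4: r=0, s=41, t=-4   [16*(41) + 164*(-4) = 0]
GCD = 4; from the row with r=4: x=-10, y=1
Check: 16*(-10) + 164*(1) = -160 + 164 = 4

GCD = 4, x = -10, y = 1


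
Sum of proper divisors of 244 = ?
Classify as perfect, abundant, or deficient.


Proper divisors: 1, 2, 4, 61, 122
Sum = 1 + 2 + 4 + 61 + 122 = 190
190 < 244 → deficient

s(244) = 190 (deficient)


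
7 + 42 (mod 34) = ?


7 + 42 = 49
49 mod 34 = 15


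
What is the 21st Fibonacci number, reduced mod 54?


F(k) mod 54 for k=1..21:
1, 1, 2, 3, 5, 8, 13, 21, 34, 1, 35, 36, 17, 53, 16, 15, 31, 46, 23, 15, 38
F(21) mod 54 = 38


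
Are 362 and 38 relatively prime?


Euclidean algorithm:
362 = 9 * 38 + 20
38 = 1 * 20 + 18
20 = 1 * 18 + 2
18 = 9 * 2 + 0
GCD(362, 38) = 2

No, not coprime (GCD = 2)


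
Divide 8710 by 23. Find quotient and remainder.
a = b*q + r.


8710 = 23 * 378 + 16
Check: 8694 + 16 = 8710

q = 378, r = 16


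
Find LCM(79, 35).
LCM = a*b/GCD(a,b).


GCD(79, 35) = 1
LCM = 79*35/1 = 2765/1 = 2765

LCM = 2765


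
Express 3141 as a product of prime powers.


3141 / 3 = 1047
1047 / 3 = 349
349 / 349 = 1
3141 = 3^2 × 349


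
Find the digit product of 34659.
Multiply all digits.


3 × 4 × 6 × 5 × 9 = 3240


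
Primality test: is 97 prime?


Check divisors up to sqrt(97) = 9.8489
No divisors found.
97 is prime.

Yes, 97 is prime


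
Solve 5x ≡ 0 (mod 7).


GCD(5, 7) = 1, unique solution
a^(-1) mod 7 = 3
x = 3 * 0 mod 7 = 0

x ≡ 0 (mod 7)


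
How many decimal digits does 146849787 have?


146849787 has 9 digits in base 10
floor(log10(146849787)) + 1 = floor(8.1669) + 1 = 9

9 digits (base 10)


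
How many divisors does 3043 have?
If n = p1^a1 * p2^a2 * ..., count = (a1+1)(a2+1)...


3043 = 17^1 × 179^1
d(3043) = (1+1) × (1+1) = 4

4 divisors


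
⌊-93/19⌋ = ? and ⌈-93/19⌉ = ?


-93/19 = -4.8947
floor = -5
ceil = -4

floor = -5, ceil = -4


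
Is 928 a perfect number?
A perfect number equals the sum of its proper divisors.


Proper divisors of 928: 1, 2, 4, 8, 16, 29, 32, 58, 116, 232, 464
Sum = 1 + 2 + 4 + 8 + 16 + 29 + 32 + 58 + 116 + 232 + 464 = 962

No, 928 is not perfect (962 ≠ 928)


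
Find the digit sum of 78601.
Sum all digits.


7 + 8 + 6 + 0 + 1 = 22


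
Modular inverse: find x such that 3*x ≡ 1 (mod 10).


Use the extended Euclidean algorithm on (10, 3); each row r = 10*s + 3*t:
r=10, s=1, t=0
r=3, s=0, t=1
q=3: r=1, s=1, t=-3   [10*(1) + 3*(-3) = 1]
q=3: r=0, s=-3, t=10   [10*(-3) + 3*(10) = 0]
GCD = 1 with t = -3, so 3*(-3) ≡ 1 (mod 10)
Inverse = -3 mod 10 = 7
Check: 3 * 7 = 21 ≡ 1 (mod 10)

3^(-1) ≡ 7 (mod 10)


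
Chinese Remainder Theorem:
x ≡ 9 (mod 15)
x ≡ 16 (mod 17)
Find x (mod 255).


M = 15*17 = 255
M1 = M/15 = 17, M2 = M/17 = 15
M1^(-1) mod 15 = 8, M2^(-1) mod 17 = 8
x = 9*17*8 + 16*15*8 = 3144
3144 mod 255 = 84
Check: 84 mod 15 = 9 ✓, 84 mod 17 = 16 ✓

x ≡ 84 (mod 255)


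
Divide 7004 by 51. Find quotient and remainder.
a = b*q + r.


7004 = 51 * 137 + 17
Check: 6987 + 17 = 7004

q = 137, r = 17


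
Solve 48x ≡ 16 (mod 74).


GCD(48, 74) = 2 divides 16
Divide: 24x ≡ 8 (mod 37)
x ≡ 25 (mod 37)


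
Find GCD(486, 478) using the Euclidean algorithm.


486 = 1 * 478 + 8
478 = 59 * 8 + 6
8 = 1 * 6 + 2
6 = 3 * 2 + 0
GCD = 2


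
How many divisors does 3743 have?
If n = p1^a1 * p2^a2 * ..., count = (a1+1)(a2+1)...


3743 = 19^1 × 197^1
d(3743) = (1+1) × (1+1) = 4

4 divisors


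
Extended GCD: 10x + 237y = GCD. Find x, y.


Tabular extended Euclidean (each row: r = 10*s + 237*t):
r=10, s=1, t=0
r=237, s=0, t=1
q=0: r=10, s=1, t=0   [10*(1) + 237*(0) = 10]
q=23: r=7, s=-23, t=1   [10*(-23) + 237*(1) = 7]
q=1: r=3, s=24, t=-1   [10*(24) + 237*(-1) = 3]
q=2: r=1, s=-71, t=3   [10*(-71) + 237*(3) = 1]
q=3: r=0, s=237, t=-10   [10*(237) + 237*(-10) = 0]
GCD = 1; from the row with r=1: x=-71, y=3
Check: 10*(-71) + 237*(3) = -710 + 711 = 1

GCD = 1, x = -71, y = 3


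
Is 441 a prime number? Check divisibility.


441 / 3 = 147 (exact division)
441 is NOT prime.

No, 441 is not prime


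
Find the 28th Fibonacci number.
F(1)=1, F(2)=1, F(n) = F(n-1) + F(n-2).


Sequence: 1, 1, 2, 3, 5, 8, 13, 21, 34, 55, 89, 144, 233, 377, 610, 987, 1597, 2584, 4181, 6765, 10946, 17711, 28657, 46368, 75025, 121393, 196418, 317811
F(28) = 317811


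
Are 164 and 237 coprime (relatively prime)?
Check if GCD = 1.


Euclidean algorithm:
237 = 1 * 164 + 73
164 = 2 * 73 + 18
73 = 4 * 18 + 1
18 = 18 * 1 + 0
GCD(164, 237) = 1

Yes, coprime (GCD = 1)


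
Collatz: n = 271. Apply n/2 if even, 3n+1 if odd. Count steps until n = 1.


271 → 814 → 407 → 1222 → 611 → 1834 → 917 → 2752 → 1376 → 688 → 344 → 172 → 86 → 43 → 130 → 65 → 196 → 98 → 49 → 148 → 74 → 37 → 112 → 56 → 28 → 14 → 7 → 22 → 11 → 34 → 17 → 52 → 26 → 13 → 40 → 20 → 10 → 5 → 16 → 8 → 4 → 2 → 1
Total steps = 42

42 steps


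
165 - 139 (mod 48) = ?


165 - 139 = 26
26 mod 48 = 26


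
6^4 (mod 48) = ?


6^1 mod 48 = 6
6^2 mod 48 = 36
6^3 mod 48 = 24
6^4 mod 48 = 0


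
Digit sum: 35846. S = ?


3 + 5 + 8 + 4 + 6 = 26


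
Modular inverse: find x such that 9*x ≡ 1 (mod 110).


Use the extended Euclidean algorithm on (110, 9); each row r = 110*s + 9*t:
r=110, s=1, t=0
r=9, s=0, t=1
q=12: r=2, s=1, t=-12   [110*(1) + 9*(-12) = 2]
q=4: r=1, s=-4, t=49   [110*(-4) + 9*(49) = 1]
q=2: r=0, s=9, t=-110   [110*(9) + 9*(-110) = 0]
GCD = 1 with t = 49, so 9*(49) ≡ 1 (mod 110)
Inverse = 49 mod 110 = 49
Check: 9 * 49 = 441 ≡ 1 (mod 110)

9^(-1) ≡ 49 (mod 110)


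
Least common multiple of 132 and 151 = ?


GCD(132, 151) = 1
LCM = 132*151/1 = 19932/1 = 19932

LCM = 19932


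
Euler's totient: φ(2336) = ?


2336 = 2^5 × 73
Prime factors: 2, 73
φ(2336) = 2336 × (1-1/2) × (1-1/73)
= 2336 × 1/2 × 72/73 = 1152

φ(2336) = 1152


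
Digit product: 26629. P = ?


2 × 6 × 6 × 2 × 9 = 1296


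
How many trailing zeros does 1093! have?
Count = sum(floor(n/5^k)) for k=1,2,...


floor(1093/5) = 218
floor(1093/25) = 43
floor(1093/125) = 8
floor(1093/625) = 1
Total = 270

270 trailing zeros


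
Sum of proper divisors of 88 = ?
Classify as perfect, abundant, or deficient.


Proper divisors: 1, 2, 4, 8, 11, 22, 44
Sum = 1 + 2 + 4 + 8 + 11 + 22 + 44 = 92
92 > 88 → abundant

s(88) = 92 (abundant)


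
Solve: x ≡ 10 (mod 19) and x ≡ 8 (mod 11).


M = 19*11 = 209
M1 = M/19 = 11, M2 = M/11 = 19
M1^(-1) mod 19 = 7, M2^(-1) mod 11 = 7
x = 10*11*7 + 8*19*7 = 1834
1834 mod 209 = 162
Check: 162 mod 19 = 10 ✓, 162 mod 11 = 8 ✓

x ≡ 162 (mod 209)


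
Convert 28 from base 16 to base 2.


28 (base 16) = 40 (decimal)
40 (decimal) = 101000 (base 2)


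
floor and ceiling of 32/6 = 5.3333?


32/6 = 5.3333
floor = 5
ceil = 6

floor = 5, ceil = 6


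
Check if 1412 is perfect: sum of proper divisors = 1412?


Proper divisors of 1412: 1, 2, 4, 353, 706
Sum = 1 + 2 + 4 + 353 + 706 = 1066

No, 1412 is not perfect (1066 ≠ 1412)


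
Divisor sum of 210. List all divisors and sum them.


Divisors of 210: 1, 2, 3, 5, 6, 7, 10, 14, 15, 21, 30, 35, 42, 70, 105, 210
Sum = 1 + 2 + 3 + 5 + 6 + 7 + 10 + 14 + 15 + 21 + 30 + 35 + 42 + 70 + 105 + 210 = 576

σ(210) = 576


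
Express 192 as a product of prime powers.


192 / 2 = 96
96 / 2 = 48
48 / 2 = 24
24 / 2 = 12
12 / 2 = 6
6 / 2 = 3
3 / 3 = 1
192 = 2^6 × 3


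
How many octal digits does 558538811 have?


558538811 in base 8 = 4122520073
Number of digits = 10

10 digits (base 8)


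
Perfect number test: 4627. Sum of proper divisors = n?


Proper divisors of 4627: 1, 7, 661
Sum = 1 + 7 + 661 = 669

No, 4627 is not perfect (669 ≠ 4627)


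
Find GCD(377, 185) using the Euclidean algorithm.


377 = 2 * 185 + 7
185 = 26 * 7 + 3
7 = 2 * 3 + 1
3 = 3 * 1 + 0
GCD = 1


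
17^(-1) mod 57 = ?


Use the extended Euclidean algorithm on (57, 17); each row r = 57*s + 17*t:
r=57, s=1, t=0
r=17, s=0, t=1
q=3: r=6, s=1, t=-3   [57*(1) + 17*(-3) = 6]
q=2: r=5, s=-2, t=7   [57*(-2) + 17*(7) = 5]
q=1: r=1, s=3, t=-10   [57*(3) + 17*(-10) = 1]
q=5: r=0, s=-17, t=57   [57*(-17) + 17*(57) = 0]
GCD = 1 with t = -10, so 17*(-10) ≡ 1 (mod 57)
Inverse = -10 mod 57 = 47
Check: 17 * 47 = 799 ≡ 1 (mod 57)

17^(-1) ≡ 47 (mod 57)


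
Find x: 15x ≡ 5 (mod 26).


GCD(15, 26) = 1, unique solution
a^(-1) mod 26 = 7
x = 7 * 5 mod 26 = 9

x ≡ 9 (mod 26)


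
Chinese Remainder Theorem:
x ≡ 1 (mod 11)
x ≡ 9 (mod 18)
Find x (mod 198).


M = 11*18 = 198
M1 = M/11 = 18, M2 = M/18 = 11
M1^(-1) mod 11 = 8, M2^(-1) mod 18 = 5
x = 1*18*8 + 9*11*5 = 639
639 mod 198 = 45
Check: 45 mod 11 = 1 ✓, 45 mod 18 = 9 ✓

x ≡ 45 (mod 198)


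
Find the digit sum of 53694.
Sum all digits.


5 + 3 + 6 + 9 + 4 = 27


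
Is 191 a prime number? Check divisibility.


Check divisors up to sqrt(191) = 13.8203
No divisors found.
191 is prime.

Yes, 191 is prime


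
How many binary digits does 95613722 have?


95613722 in base 2 = 101101100101111001100011010
Number of digits = 27

27 digits (base 2)


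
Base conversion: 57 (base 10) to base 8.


57 (base 10) = 57 (decimal)
57 (decimal) = 71 (base 8)


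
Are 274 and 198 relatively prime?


Euclidean algorithm:
274 = 1 * 198 + 76
198 = 2 * 76 + 46
76 = 1 * 46 + 30
46 = 1 * 30 + 16
30 = 1 * 16 + 14
16 = 1 * 14 + 2
14 = 7 * 2 + 0
GCD(274, 198) = 2

No, not coprime (GCD = 2)


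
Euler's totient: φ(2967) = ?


2967 = 3 × 23 × 43
Prime factors: 3, 23, 43
φ(2967) = 2967 × (1-1/3) × (1-1/23) × (1-1/43)
= 2967 × 2/3 × 22/23 × 42/43 = 1848

φ(2967) = 1848


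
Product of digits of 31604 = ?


3 × 1 × 6 × 0 × 4 = 0


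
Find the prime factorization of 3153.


3153 / 3 = 1051
1051 / 1051 = 1
3153 = 3 × 1051


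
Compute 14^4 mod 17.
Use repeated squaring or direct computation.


14^1 mod 17 = 14
14^2 mod 17 = 9
14^3 mod 17 = 7
14^4 mod 17 = 13


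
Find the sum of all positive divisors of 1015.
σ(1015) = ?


Divisors of 1015: 1, 5, 7, 29, 35, 145, 203, 1015
Sum = 1 + 5 + 7 + 29 + 35 + 145 + 203 + 1015 = 1440

σ(1015) = 1440


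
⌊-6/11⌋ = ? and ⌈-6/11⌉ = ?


-6/11 = -0.5455
floor = -1
ceil = 0

floor = -1, ceil = 0


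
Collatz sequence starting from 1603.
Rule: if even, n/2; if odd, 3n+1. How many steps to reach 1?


1603 → 4810 → 2405 → 7216 → 3608 → 1804 → 902 → 451 → 1354 → 677 → 2032 → 1016 → 508 → 254 → 127 → 382 → 191 → 574 → 287 → 862 → 431 → 1294 → 647 → 1942 → 971 → 2914 → 1457 → 4372 → 2186 → 1093 → 3280 → 1640 → 820 → 410 → 205 → 616 → 308 → 154 → 77 → 232 → 116 → 58 → 29 → 88 → 44 → 22 → 11 → 34 → 17 → 52 → 26 → 13 → 40 → 20 → 10 → 5 → 16 → 8 → 4 → 2 → 1
Total steps = 60

60 steps


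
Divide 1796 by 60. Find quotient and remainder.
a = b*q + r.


1796 = 60 * 29 + 56
Check: 1740 + 56 = 1796

q = 29, r = 56


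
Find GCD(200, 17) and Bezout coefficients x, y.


Tabular extended Euclidean (each row: r = 200*s + 17*t):
r=200, s=1, t=0
r=17, s=0, t=1
q=11: r=13, s=1, t=-11   [200*(1) + 17*(-11) = 13]
q=1: r=4, s=-1, t=12   [200*(-1) + 17*(12) = 4]
q=3: r=1, s=4, t=-47   [200*(4) + 17*(-47) = 1]
q=4: r=0, s=-17, t=200   [200*(-17) + 17*(200) = 0]
GCD = 1; from the row with r=1: x=4, y=-47
Check: 200*(4) + 17*(-47) = 800 - 799 = 1

GCD = 1, x = 4, y = -47


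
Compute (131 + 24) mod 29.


131 + 24 = 155
155 mod 29 = 10


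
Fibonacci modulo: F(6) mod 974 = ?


F(k) mod 974 for k=1..6:
1, 1, 2, 3, 5, 8
F(6) mod 974 = 8


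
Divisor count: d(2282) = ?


2282 = 2^1 × 7^1 × 163^1
d(2282) = (1+1) × (1+1) × (1+1) = 8

8 divisors


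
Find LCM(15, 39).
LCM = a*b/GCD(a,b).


GCD(15, 39) = 3
LCM = 15*39/3 = 585/3 = 195

LCM = 195


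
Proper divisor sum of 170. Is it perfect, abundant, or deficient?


Proper divisors: 1, 2, 5, 10, 17, 34, 85
Sum = 1 + 2 + 5 + 10 + 17 + 34 + 85 = 154
154 < 170 → deficient

s(170) = 154 (deficient)


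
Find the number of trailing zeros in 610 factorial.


floor(610/5) = 122
floor(610/25) = 24
floor(610/125) = 4
Total = 150

150 trailing zeros


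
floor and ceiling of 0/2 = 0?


0/2 = 0
floor = 0
ceil = 0

floor = 0, ceil = 0


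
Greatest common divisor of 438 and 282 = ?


438 = 1 * 282 + 156
282 = 1 * 156 + 126
156 = 1 * 126 + 30
126 = 4 * 30 + 6
30 = 5 * 6 + 0
GCD = 6


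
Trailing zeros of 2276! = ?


floor(2276/5) = 455
floor(2276/25) = 91
floor(2276/125) = 18
floor(2276/625) = 3
Total = 567

567 trailing zeros


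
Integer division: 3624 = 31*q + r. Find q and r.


3624 = 31 * 116 + 28
Check: 3596 + 28 = 3624

q = 116, r = 28


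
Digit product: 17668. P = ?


1 × 7 × 6 × 6 × 8 = 2016


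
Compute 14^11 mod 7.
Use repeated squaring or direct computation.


14^1 mod 7 = 0
14^2 mod 7 = 0
14^3 mod 7 = 0
14^4 mod 7 = 0
14^5 mod 7 = 0
14^6 mod 7 = 0
14^7 mod 7 = 0
14^8 mod 7 = 0
14^9 mod 7 = 0
14^10 mod 7 = 0
14^11 mod 7 = 0


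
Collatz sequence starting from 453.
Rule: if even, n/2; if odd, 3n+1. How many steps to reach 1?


453 → 1360 → 680 → 340 → 170 → 85 → 256 → 128 → 64 → 32 → 16 → 8 → 4 → 2 → 1
Total steps = 14

14 steps


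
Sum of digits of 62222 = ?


6 + 2 + 2 + 2 + 2 = 14


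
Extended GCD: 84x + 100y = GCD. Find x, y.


Tabular extended Euclidean (each row: r = 84*s + 100*t):
r=84, s=1, t=0
r=100, s=0, t=1
q=0: r=84, s=1, t=0   [84*(1) + 100*(0) = 84]
q=1: r=16, s=-1, t=1   [84*(-1) + 100*(1) = 16]
q=5: r=4, s=6, t=-5   [84*(6) + 100*(-5) = 4]
q=4: r=0, s=-25, t=21   [84*(-25) + 100*(21) = 0]
GCD = 4; from the row with r=4: x=6, y=-5
Check: 84*(6) + 100*(-5) = 504 - 500 = 4

GCD = 4, x = 6, y = -5


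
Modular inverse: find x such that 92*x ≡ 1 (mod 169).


Use the extended Euclidean algorithm on (169, 92); each row r = 169*s + 92*t:
r=169, s=1, t=0
r=92, s=0, t=1
q=1: r=77, s=1, t=-1   [169*(1) + 92*(-1) = 77]
q=1: r=15, s=-1, t=2   [169*(-1) + 92*(2) = 15]
q=5: r=2, s=6, t=-11   [169*(6) + 92*(-11) = 2]
q=7: r=1, s=-43, t=79   [169*(-43) + 92*(79) = 1]
q=2: r=0, s=92, t=-169   [169*(92) + 92*(-169) = 0]
GCD = 1 with t = 79, so 92*(79) ≡ 1 (mod 169)
Inverse = 79 mod 169 = 79
Check: 92 * 79 = 7268 ≡ 1 (mod 169)

92^(-1) ≡ 79 (mod 169)


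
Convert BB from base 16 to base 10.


BB (base 16) = 187 (decimal)
187 (decimal) = 187 (base 10)


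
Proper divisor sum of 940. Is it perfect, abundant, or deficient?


Proper divisors: 1, 2, 4, 5, 10, 20, 47, 94, 188, 235, 470
Sum = 1 + 2 + 4 + 5 + 10 + 20 + 47 + 94 + 188 + 235 + 470 = 1076
1076 > 940 → abundant

s(940) = 1076 (abundant)


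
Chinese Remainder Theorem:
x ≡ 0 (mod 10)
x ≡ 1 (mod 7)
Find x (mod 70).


M = 10*7 = 70
M1 = M/10 = 7, M2 = M/7 = 10
M1^(-1) mod 10 = 3, M2^(-1) mod 7 = 5
x = 0*7*3 + 1*10*5 = 50
50 mod 70 = 50
Check: 50 mod 10 = 0 ✓, 50 mod 7 = 1 ✓

x ≡ 50 (mod 70)


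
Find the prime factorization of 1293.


1293 / 3 = 431
431 / 431 = 1
1293 = 3 × 431


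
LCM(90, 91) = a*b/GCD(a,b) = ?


GCD(90, 91) = 1
LCM = 90*91/1 = 8190/1 = 8190

LCM = 8190


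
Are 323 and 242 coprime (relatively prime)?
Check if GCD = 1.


Euclidean algorithm:
323 = 1 * 242 + 81
242 = 2 * 81 + 80
81 = 1 * 80 + 1
80 = 80 * 1 + 0
GCD(323, 242) = 1

Yes, coprime (GCD = 1)


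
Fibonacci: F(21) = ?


Sequence: 1, 1, 2, 3, 5, 8, 13, 21, 34, 55, 89, 144, 233, 377, 610, 987, 1597, 2584, 4181, 6765, 10946
F(21) = 10946


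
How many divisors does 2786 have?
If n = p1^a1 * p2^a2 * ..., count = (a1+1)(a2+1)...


2786 = 2^1 × 7^1 × 199^1
d(2786) = (1+1) × (1+1) × (1+1) = 8

8 divisors


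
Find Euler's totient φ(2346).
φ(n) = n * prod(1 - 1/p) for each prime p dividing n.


2346 = 2 × 3 × 17 × 23
Prime factors: 2, 3, 17, 23
φ(2346) = 2346 × (1-1/2) × (1-1/3) × (1-1/17) × (1-1/23)
= 2346 × 1/2 × 2/3 × 16/17 × 22/23 = 704

φ(2346) = 704


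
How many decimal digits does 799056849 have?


799056849 has 9 digits in base 10
floor(log10(799056849)) + 1 = floor(8.9026) + 1 = 9

9 digits (base 10)


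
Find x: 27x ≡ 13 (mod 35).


GCD(27, 35) = 1, unique solution
a^(-1) mod 35 = 13
x = 13 * 13 mod 35 = 29

x ≡ 29 (mod 35)


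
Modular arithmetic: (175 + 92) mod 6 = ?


175 + 92 = 267
267 mod 6 = 3


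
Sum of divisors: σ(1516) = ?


Divisors of 1516: 1, 2, 4, 379, 758, 1516
Sum = 1 + 2 + 4 + 379 + 758 + 1516 = 2660

σ(1516) = 2660


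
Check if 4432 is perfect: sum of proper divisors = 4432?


Proper divisors of 4432: 1, 2, 4, 8, 16, 277, 554, 1108, 2216
Sum = 1 + 2 + 4 + 8 + 16 + 277 + 554 + 1108 + 2216 = 4186

No, 4432 is not perfect (4186 ≠ 4432)


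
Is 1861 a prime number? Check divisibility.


Check divisors up to sqrt(1861) = 43.1393
No divisors found.
1861 is prime.

Yes, 1861 is prime


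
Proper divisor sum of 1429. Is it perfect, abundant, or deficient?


Proper divisors: 1
Sum = 1 = 1
1 < 1429 → deficient

s(1429) = 1 (deficient)


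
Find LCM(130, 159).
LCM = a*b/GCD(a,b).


GCD(130, 159) = 1
LCM = 130*159/1 = 20670/1 = 20670

LCM = 20670


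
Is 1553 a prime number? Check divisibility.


Check divisors up to sqrt(1553) = 39.4081
No divisors found.
1553 is prime.

Yes, 1553 is prime


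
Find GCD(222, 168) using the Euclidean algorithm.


222 = 1 * 168 + 54
168 = 3 * 54 + 6
54 = 9 * 6 + 0
GCD = 6


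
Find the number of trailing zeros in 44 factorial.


floor(44/5) = 8
floor(44/25) = 1
Total = 9

9 trailing zeros


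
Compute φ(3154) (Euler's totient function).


3154 = 2 × 19 × 83
Prime factors: 2, 19, 83
φ(3154) = 3154 × (1-1/2) × (1-1/19) × (1-1/83)
= 3154 × 1/2 × 18/19 × 82/83 = 1476

φ(3154) = 1476


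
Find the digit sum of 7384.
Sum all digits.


7 + 3 + 8 + 4 = 22


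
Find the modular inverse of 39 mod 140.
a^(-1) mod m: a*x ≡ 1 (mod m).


Use the extended Euclidean algorithm on (140, 39); each row r = 140*s + 39*t:
r=140, s=1, t=0
r=39, s=0, t=1
q=3: r=23, s=1, t=-3   [140*(1) + 39*(-3) = 23]
q=1: r=16, s=-1, t=4   [140*(-1) + 39*(4) = 16]
q=1: r=7, s=2, t=-7   [140*(2) + 39*(-7) = 7]
q=2: r=2, s=-5, t=18   [140*(-5) + 39*(18) = 2]
q=3: r=1, s=17, t=-61   [140*(17) + 39*(-61) = 1]
q=2: r=0, s=-39, t=140   [140*(-39) + 39*(140) = 0]
GCD = 1 with t = -61, so 39*(-61) ≡ 1 (mod 140)
Inverse = -61 mod 140 = 79
Check: 39 * 79 = 3081 ≡ 1 (mod 140)

39^(-1) ≡ 79 (mod 140)


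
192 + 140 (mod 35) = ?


192 + 140 = 332
332 mod 35 = 17


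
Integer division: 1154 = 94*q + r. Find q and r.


1154 = 94 * 12 + 26
Check: 1128 + 26 = 1154

q = 12, r = 26


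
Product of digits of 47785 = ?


4 × 7 × 7 × 8 × 5 = 7840


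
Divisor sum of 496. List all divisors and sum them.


Divisors of 496: 1, 2, 4, 8, 16, 31, 62, 124, 248, 496
Sum = 1 + 2 + 4 + 8 + 16 + 31 + 62 + 124 + 248 + 496 = 992

σ(496) = 992


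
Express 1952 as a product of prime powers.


1952 / 2 = 976
976 / 2 = 488
488 / 2 = 244
244 / 2 = 122
122 / 2 = 61
61 / 61 = 1
1952 = 2^5 × 61


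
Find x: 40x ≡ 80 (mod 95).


GCD(40, 95) = 5 divides 80
Divide: 8x ≡ 16 (mod 19)
x ≡ 2 (mod 19)


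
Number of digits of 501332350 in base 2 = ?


501332350 in base 2 = 11101111000011011100101111110
Number of digits = 29

29 digits (base 2)


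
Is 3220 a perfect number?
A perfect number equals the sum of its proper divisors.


Proper divisors of 3220: 1, 2, 4, 5, 7, 10, 14, 20, 23, 28, 35, 46, 70, 92, 115, 140, 161, 230, 322, 460, 644, 805, 1610
Sum = 1 + 2 + 4 + 5 + 7 + 10 + 14 + 20 + 23 + 28 + 35 + 46 + 70 + 92 + 115 + 140 + 161 + 230 + 322 + 460 + 644 + 805 + 1610 = 4844

No, 3220 is not perfect (4844 ≠ 3220)


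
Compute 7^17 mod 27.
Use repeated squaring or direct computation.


7^1 mod 27 = 7
7^2 mod 27 = 22
7^3 mod 27 = 19
7^4 mod 27 = 25
7^5 mod 27 = 13
7^6 mod 27 = 10
7^7 mod 27 = 16
7^8 mod 27 = 4
7^9 mod 27 = 1
7^10 mod 27 = 7
7^11 mod 27 = 22
7^12 mod 27 = 19
7^13 mod 27 = 25
7^14 mod 27 = 13
7^15 mod 27 = 10
7^16 mod 27 = 16
7^17 mod 27 = 4


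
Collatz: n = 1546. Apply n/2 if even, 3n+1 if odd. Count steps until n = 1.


1546 → 773 → 2320 → 1160 → 580 → 290 → 145 → 436 → 218 → 109 → 328 → 164 → 82 → 41 → 124 → 62 → 31 → 94 → 47 → 142 → 71 → 214 → 107 → 322 → 161 → 484 → 242 → 121 → 364 → 182 → 91 → 274 → 137 → 412 → 206 → 103 → 310 → 155 → 466 → 233 → 700 → 350 → 175 → 526 → 263 → 790 → 395 → 1186 → 593 → 1780 → 890 → 445 → 1336 → 668 → 334 → 167 → 502 → 251 → 754 → 377 → 1132 → 566 → 283 → 850 → 425 → 1276 → 638 → 319 → 958 → 479 → 1438 → 719 → 2158 → 1079 → 3238 → 1619 → 4858 → 2429 → 7288 → 3644 → 1822 → 911 → 2734 → 1367 → 4102 → 2051 → 6154 → 3077 → 9232 → 4616 → 2308 → 1154 → 577 → 1732 → 866 → 433 → 1300 → 650 → 325 → 976 → 488 → 244 → 122 → 61 → 184 → 92 → 46 → 23 → 70 → 35 → 106 → 53 → 160 → 80 → 40 → 20 → 10 → 5 → 16 → 8 → 4 → 2 → 1
Total steps = 122

122 steps


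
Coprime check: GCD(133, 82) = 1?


Euclidean algorithm:
133 = 1 * 82 + 51
82 = 1 * 51 + 31
51 = 1 * 31 + 20
31 = 1 * 20 + 11
20 = 1 * 11 + 9
11 = 1 * 9 + 2
9 = 4 * 2 + 1
2 = 2 * 1 + 0
GCD(133, 82) = 1

Yes, coprime (GCD = 1)


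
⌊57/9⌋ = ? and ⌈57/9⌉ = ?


57/9 = 6.3333
floor = 6
ceil = 7

floor = 6, ceil = 7


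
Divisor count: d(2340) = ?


2340 = 2^2 × 3^2 × 5^1 × 13^1
d(2340) = (2+1) × (2+1) × (1+1) × (1+1) = 36

36 divisors


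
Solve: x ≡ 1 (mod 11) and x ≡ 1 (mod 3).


M = 11*3 = 33
M1 = M/11 = 3, M2 = M/3 = 11
M1^(-1) mod 11 = 4, M2^(-1) mod 3 = 2
x = 1*3*4 + 1*11*2 = 34
34 mod 33 = 1
Check: 1 mod 11 = 1 ✓, 1 mod 3 = 1 ✓

x ≡ 1 (mod 33)


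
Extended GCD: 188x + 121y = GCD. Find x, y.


Tabular extended Euclidean (each row: r = 188*s + 121*t):
r=188, s=1, t=0
r=121, s=0, t=1
q=1: r=67, s=1, t=-1   [188*(1) + 121*(-1) = 67]
q=1: r=54, s=-1, t=2   [188*(-1) + 121*(2) = 54]
q=1: r=13, s=2, t=-3   [188*(2) + 121*(-3) = 13]
q=4: r=2, s=-9, t=14   [188*(-9) + 121*(14) = 2]
q=6: r=1, s=56, t=-87   [188*(56) + 121*(-87) = 1]
q=2: r=0, s=-121, t=188   [188*(-121) + 121*(188) = 0]
GCD = 1; from the row with r=1: x=56, y=-87
Check: 188*(56) + 121*(-87) = 10528 - 10527 = 1

GCD = 1, x = 56, y = -87


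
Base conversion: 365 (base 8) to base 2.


365 (base 8) = 245 (decimal)
245 (decimal) = 11110101 (base 2)


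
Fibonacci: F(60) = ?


Sequence: 1, 1, 2, 3, 5, 8, 13, 21, 34, 55, 89, 144, 233, 377, 610, 987, 1597, 2584, 4181, 6765, 10946, 17711, 28657, 46368, 75025, 121393, 196418, 317811, 514229, 832040, 1346269, 2178309, 3524578, 5702887, 9227465, 14930352, 24157817, 39088169, 63245986, 102334155, 165580141, 267914296, 433494437, 701408733, 1134903170, 1836311903, 2971215073, 4807526976, 7778742049, 12586269025, 20365011074, 32951280099, 53316291173, 86267571272, 139583862445, 225851433717, 365435296162, 591286729879, 956722026041, 1548008755920
F(60) = 1548008755920


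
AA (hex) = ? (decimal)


AA (base 16) = 170 (decimal)
170 (decimal) = 170 (base 10)


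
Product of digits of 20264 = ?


2 × 0 × 2 × 6 × 4 = 0


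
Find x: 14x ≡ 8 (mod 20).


GCD(14, 20) = 2 divides 8
Divide: 7x ≡ 4 (mod 10)
x ≡ 2 (mod 10)


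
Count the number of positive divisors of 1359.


1359 = 3^2 × 151^1
d(1359) = (2+1) × (1+1) = 6

6 divisors


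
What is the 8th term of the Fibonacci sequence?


Sequence: 1, 1, 2, 3, 5, 8, 13, 21
F(8) = 21


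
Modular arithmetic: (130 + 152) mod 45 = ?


130 + 152 = 282
282 mod 45 = 12


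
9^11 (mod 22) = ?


9^1 mod 22 = 9
9^2 mod 22 = 15
9^3 mod 22 = 3
9^4 mod 22 = 5
9^5 mod 22 = 1
9^6 mod 22 = 9
9^7 mod 22 = 15
9^8 mod 22 = 3
9^9 mod 22 = 5
9^10 mod 22 = 1
9^11 mod 22 = 9


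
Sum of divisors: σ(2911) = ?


Divisors of 2911: 1, 41, 71, 2911
Sum = 1 + 41 + 71 + 2911 = 3024

σ(2911) = 3024


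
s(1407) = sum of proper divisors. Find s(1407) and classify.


Proper divisors: 1, 3, 7, 21, 67, 201, 469
Sum = 1 + 3 + 7 + 21 + 67 + 201 + 469 = 769
769 < 1407 → deficient

s(1407) = 769 (deficient)


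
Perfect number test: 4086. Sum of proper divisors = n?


Proper divisors of 4086: 1, 2, 3, 6, 9, 18, 227, 454, 681, 1362, 2043
Sum = 1 + 2 + 3 + 6 + 9 + 18 + 227 + 454 + 681 + 1362 + 2043 = 4806

No, 4086 is not perfect (4806 ≠ 4086)


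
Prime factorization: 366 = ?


366 / 2 = 183
183 / 3 = 61
61 / 61 = 1
366 = 2 × 3 × 61


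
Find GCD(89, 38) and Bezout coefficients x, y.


Tabular extended Euclidean (each row: r = 89*s + 38*t):
r=89, s=1, t=0
r=38, s=0, t=1
q=2: r=13, s=1, t=-2   [89*(1) + 38*(-2) = 13]
q=2: r=12, s=-2, t=5   [89*(-2) + 38*(5) = 12]
q=1: r=1, s=3, t=-7   [89*(3) + 38*(-7) = 1]
q=12: r=0, s=-38, t=89   [89*(-38) + 38*(89) = 0]
GCD = 1; from the row with r=1: x=3, y=-7
Check: 89*(3) + 38*(-7) = 267 - 266 = 1

GCD = 1, x = 3, y = -7


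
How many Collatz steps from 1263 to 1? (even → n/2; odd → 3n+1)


1263 → 3790 → 1895 → 5686 → 2843 → 8530 → 4265 → 12796 → 6398 → 3199 → 9598 → 4799 → 14398 → 7199 → 21598 → 10799 → 32398 → 16199 → 48598 → 24299 → 72898 → 36449 → 109348 → 54674 → 27337 → 82012 → 41006 → 20503 → 61510 → 30755 → 92266 → 46133 → 138400 → 69200 → 34600 → 17300 → 8650 → 4325 → 12976 → 6488 → 3244 → 1622 → 811 → 2434 → 1217 → 3652 → 1826 → 913 → 2740 → 1370 → 685 → 2056 → 1028 → 514 → 257 → 772 → 386 → 193 → 580 → 290 → 145 → 436 → 218 → 109 → 328 → 164 → 82 → 41 → 124 → 62 → 31 → 94 → 47 → 142 → 71 → 214 → 107 → 322 → 161 → 484 → 242 → 121 → 364 → 182 → 91 → 274 → 137 → 412 → 206 → 103 → 310 → 155 → 466 → 233 → 700 → 350 → 175 → 526 → 263 → 790 → 395 → 1186 → 593 → 1780 → 890 → 445 → 1336 → 668 → 334 → 167 → 502 → 251 → 754 → 377 → 1132 → 566 → 283 → 850 → 425 → 1276 → 638 → 319 → 958 → 479 → 1438 → 719 → 2158 → 1079 → 3238 → 1619 → 4858 → 2429 → 7288 → 3644 → 1822 → 911 → 2734 → 1367 → 4102 → 2051 → 6154 → 3077 → 9232 → 4616 → 2308 → 1154 → 577 → 1732 → 866 → 433 → 1300 → 650 → 325 → 976 → 488 → 244 → 122 → 61 → 184 → 92 → 46 → 23 → 70 → 35 → 106 → 53 → 160 → 80 → 40 → 20 → 10 → 5 → 16 → 8 → 4 → 2 → 1
Total steps = 176

176 steps


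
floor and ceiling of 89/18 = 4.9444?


89/18 = 4.9444
floor = 4
ceil = 5

floor = 4, ceil = 5


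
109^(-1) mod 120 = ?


Use the extended Euclidean algorithm on (120, 109); each row r = 120*s + 109*t:
r=120, s=1, t=0
r=109, s=0, t=1
q=1: r=11, s=1, t=-1   [120*(1) + 109*(-1) = 11]
q=9: r=10, s=-9, t=10   [120*(-9) + 109*(10) = 10]
q=1: r=1, s=10, t=-11   [120*(10) + 109*(-11) = 1]
q=10: r=0, s=-109, t=120   [120*(-109) + 109*(120) = 0]
GCD = 1 with t = -11, so 109*(-11) ≡ 1 (mod 120)
Inverse = -11 mod 120 = 109
Check: 109 * 109 = 11881 ≡ 1 (mod 120)

109^(-1) ≡ 109 (mod 120)
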